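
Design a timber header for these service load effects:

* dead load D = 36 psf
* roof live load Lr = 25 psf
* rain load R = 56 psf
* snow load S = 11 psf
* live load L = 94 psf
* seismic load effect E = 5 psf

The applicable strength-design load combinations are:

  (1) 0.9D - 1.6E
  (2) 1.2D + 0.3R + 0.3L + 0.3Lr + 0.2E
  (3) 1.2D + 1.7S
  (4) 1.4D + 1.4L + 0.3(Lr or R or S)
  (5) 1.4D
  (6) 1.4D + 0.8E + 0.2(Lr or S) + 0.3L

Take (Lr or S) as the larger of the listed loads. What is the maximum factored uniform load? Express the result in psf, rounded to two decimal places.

198.80 psf

(Lr or R or S) → R = 56 psf; (Lr or S) → Lr = 25 psf.
(1) 0.9(36) - 1.6(5) = 24.40
(2) 1.2(36) + 0.3(56) + 0.3(94) + 0.3(25) + 0.2(5) = 96.70
(3) 1.2(36) + 1.7(11) = 61.90
(4) 1.4(36) + 1.4(94) + 0.3(56) = 198.80
(5) 1.4(36) = 50.40
(6) 1.4(36) + 0.8(5) + 0.2(25) + 0.3(94) = 87.60
Combination 4 governs: q_u = 198.80 psf.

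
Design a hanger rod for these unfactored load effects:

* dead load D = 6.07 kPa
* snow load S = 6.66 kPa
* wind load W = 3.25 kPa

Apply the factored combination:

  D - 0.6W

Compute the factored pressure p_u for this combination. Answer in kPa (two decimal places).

1.0(6.07) - 0.6(3.25) = 4.12
p_u = 4.12 kPa.

4.12 kPa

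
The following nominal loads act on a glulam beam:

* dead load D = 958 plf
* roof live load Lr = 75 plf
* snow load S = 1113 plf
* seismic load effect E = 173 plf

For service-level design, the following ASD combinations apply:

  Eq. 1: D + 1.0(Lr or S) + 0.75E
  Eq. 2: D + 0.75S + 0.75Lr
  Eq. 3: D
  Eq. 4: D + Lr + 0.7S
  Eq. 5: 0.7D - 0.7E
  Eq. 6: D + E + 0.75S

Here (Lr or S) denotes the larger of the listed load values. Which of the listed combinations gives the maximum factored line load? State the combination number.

(Lr or S) → S = 1113 plf.
Eq. 1: 1.0(958) + 1.0(1113) + 0.75(173) = 958.00 + 1113.00 + 129.75 = 2200.75
Eq. 2: 1.0(958) + 0.75(1113) + 0.75(75) = 958.00 + 834.75 + 56.25 = 1849.00
Eq. 3: 1.0(958) = 958.00
Eq. 4: 1.0(958) + 1.0(75) + 0.7(1113) = 958.00 + 75.00 + 779.10 = 1812.10
Eq. 5: 0.7(958) - 0.7(173) = 670.60 - 121.10 = 549.50
Eq. 6: 1.0(958) + 1.0(173) + 0.75(1113) = 958.00 + 173.00 + 834.75 = 1965.75
The largest value is 2200.75 plf from combination 1.

Combination 1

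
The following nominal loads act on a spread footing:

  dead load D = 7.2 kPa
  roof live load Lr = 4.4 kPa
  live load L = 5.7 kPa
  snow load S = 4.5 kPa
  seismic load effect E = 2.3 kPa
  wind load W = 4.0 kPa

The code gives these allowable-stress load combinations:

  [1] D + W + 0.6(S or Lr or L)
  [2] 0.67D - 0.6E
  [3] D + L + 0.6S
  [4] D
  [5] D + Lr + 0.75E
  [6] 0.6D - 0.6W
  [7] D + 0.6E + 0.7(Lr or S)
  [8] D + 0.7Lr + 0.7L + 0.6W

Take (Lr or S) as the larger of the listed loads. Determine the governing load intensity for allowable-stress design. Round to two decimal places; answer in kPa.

16.67 kPa

(S or Lr or L) → L = 5.7 kPa; (Lr or S) → S = 4.5 kPa.
[1] 1.0(7.2) + 1.0(4.0) + 0.6(5.7) = 14.62
[2] 0.67(7.2) - 0.6(2.3) = 3.44
[3] 1.0(7.2) + 1.0(5.7) + 0.6(4.5) = 15.60
[4] 1.0(7.2) = 7.20
[5] 1.0(7.2) + 1.0(4.4) + 0.75(2.3) = 13.33
[6] 0.6(7.2) - 0.6(4.0) = 1.92
[7] 1.0(7.2) + 0.6(2.3) + 0.7(4.5) = 11.73
[8] 1.0(7.2) + 0.7(4.4) + 0.7(5.7) + 0.6(4.0) = 16.67
Combination 8 governs: q = 16.67 kPa.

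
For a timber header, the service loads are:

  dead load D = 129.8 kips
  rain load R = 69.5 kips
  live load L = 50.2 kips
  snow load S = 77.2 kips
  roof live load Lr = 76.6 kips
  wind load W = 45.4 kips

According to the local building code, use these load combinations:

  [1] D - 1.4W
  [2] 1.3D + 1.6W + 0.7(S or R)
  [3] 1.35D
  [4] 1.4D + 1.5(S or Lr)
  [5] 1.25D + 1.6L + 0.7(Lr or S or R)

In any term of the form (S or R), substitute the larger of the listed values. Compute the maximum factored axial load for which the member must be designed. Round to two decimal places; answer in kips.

(S or R) → S = 77.2 kips; (S or Lr) → S = 77.2 kips; (Lr or S or R) → S = 77.2 kips.
[1] 1.0(129.8) - 1.4(45.4) = 129.80 - 63.56 = 66.24
[2] 1.3(129.8) + 1.6(45.4) + 0.7(77.2) = 168.74 + 72.64 + 54.04 = 295.42
[3] 1.35(129.8) = 175.23
[4] 1.4(129.8) + 1.5(77.2) = 181.72 + 115.80 = 297.52
[5] 1.25(129.8) + 1.6(50.2) + 0.7(77.2) = 162.25 + 80.32 + 54.04 = 296.61
Combination 4 governs: P_u = 297.52 kips.

297.52 kips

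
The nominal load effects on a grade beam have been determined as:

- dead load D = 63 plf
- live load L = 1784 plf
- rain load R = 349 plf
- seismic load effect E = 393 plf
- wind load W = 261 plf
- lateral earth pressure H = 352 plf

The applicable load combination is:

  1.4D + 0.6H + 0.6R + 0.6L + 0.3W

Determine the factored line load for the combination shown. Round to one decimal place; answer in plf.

1657.5 plf

1.4(63) + 0.6(352) + 0.6(349) + 0.6(1784) + 0.3(261) = 88.2 + 211.2 + 209.4 + 1070.4 + 78.3 = 1657.5
w_u = 1657.5 plf.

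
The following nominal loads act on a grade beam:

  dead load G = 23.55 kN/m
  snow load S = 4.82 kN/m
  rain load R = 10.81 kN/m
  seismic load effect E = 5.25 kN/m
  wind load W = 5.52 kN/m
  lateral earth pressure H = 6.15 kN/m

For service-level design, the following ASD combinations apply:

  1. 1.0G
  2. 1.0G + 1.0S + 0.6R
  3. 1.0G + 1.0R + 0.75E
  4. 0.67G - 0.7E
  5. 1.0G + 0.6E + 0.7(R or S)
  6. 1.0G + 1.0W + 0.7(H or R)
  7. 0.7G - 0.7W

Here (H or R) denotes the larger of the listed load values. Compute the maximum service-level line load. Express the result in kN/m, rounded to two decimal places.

38.30 kN/m

(R or S) → R = 10.81 kN/m; (H or R) → R = 10.81 kN/m.
1. 1.0(23.55) = 23.55
2. 1.0(23.55) + 1.0(4.82) + 0.6(10.81) = 23.55 + 4.82 + 6.49 = 34.86
3. 1.0(23.55) + 1.0(10.81) + 0.75(5.25) = 23.55 + 10.81 + 3.94 = 38.30
4. 0.67(23.55) - 0.7(5.25) = 15.78 - 3.68 = 12.10
5. 1.0(23.55) + 0.6(5.25) + 0.7(10.81) = 23.55 + 3.15 + 7.57 = 34.27
6. 1.0(23.55) + 1.0(5.52) + 0.7(10.81) = 23.55 + 5.52 + 7.57 = 36.64
7. 0.7(23.55) - 0.7(5.52) = 12.62
The controlling combination is 3, giving 38.30 kN/m.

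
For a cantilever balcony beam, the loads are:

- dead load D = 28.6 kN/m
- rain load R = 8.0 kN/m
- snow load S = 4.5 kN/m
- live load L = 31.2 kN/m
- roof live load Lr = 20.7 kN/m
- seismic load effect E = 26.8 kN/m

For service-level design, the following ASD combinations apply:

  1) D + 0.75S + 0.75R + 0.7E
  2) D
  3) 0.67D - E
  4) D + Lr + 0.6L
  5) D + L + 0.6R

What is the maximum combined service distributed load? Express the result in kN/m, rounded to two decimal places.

1) 1.0(28.6) + 0.75(4.5) + 0.75(8.0) + 0.7(26.8) = 28.60 + 3.38 + 6.00 + 18.76 = 56.74
2) 1.0(28.6) = 28.60
3) 0.67(28.6) - 1.0(26.8) = 19.16 - 26.80 = -7.64
4) 1.0(28.6) + 1.0(20.7) + 0.6(31.2) = 28.60 + 20.70 + 18.72 = 68.02
5) 1.0(28.6) + 1.0(31.2) + 0.6(8.0) = 28.60 + 31.20 + 4.80 = 64.60
The controlling combination is 4, giving 68.02 kN/m.

68.02 kN/m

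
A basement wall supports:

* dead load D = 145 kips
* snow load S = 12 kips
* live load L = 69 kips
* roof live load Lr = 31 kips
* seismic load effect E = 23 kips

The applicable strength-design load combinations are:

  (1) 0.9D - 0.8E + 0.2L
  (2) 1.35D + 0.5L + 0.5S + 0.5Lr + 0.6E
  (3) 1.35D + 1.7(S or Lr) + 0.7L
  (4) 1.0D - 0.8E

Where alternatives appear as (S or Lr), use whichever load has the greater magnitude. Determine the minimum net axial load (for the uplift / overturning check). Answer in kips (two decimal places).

125.90 kips

(S or Lr) → Lr = 31 kips.
(1) 0.9(145) - 0.8(23) + 0.2(69) = 125.90
(2) 1.35(145) + 0.5(69) + 0.5(12) + 0.5(31) + 0.6(23) = 265.55
(3) 1.35(145) + 1.7(31) + 0.7(69) = 296.75
(4) 1.0(145) - 0.8(23) = 126.60
Combination 1 gives the minimum: 125.90 kips.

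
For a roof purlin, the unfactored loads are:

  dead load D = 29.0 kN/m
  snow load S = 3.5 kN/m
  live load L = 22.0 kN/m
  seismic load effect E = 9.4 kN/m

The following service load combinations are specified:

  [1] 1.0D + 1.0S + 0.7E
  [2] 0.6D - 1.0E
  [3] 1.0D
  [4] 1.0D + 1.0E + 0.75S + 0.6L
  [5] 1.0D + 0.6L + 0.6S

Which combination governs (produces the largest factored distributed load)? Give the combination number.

Combination 4

[1] 1.0(29.0) + 1.0(3.5) + 0.7(9.4) = 39.08
[2] 0.6(29.0) - 1.0(9.4) = 8.00
[3] 1.0(29.0) = 29.00
[4] 1.0(29.0) + 1.0(9.4) + 0.75(3.5) + 0.6(22.0) = 54.23
[5] 1.0(29.0) + 0.6(22.0) + 0.6(3.5) = 44.30
The largest value is 54.23 kN/m from combination 4.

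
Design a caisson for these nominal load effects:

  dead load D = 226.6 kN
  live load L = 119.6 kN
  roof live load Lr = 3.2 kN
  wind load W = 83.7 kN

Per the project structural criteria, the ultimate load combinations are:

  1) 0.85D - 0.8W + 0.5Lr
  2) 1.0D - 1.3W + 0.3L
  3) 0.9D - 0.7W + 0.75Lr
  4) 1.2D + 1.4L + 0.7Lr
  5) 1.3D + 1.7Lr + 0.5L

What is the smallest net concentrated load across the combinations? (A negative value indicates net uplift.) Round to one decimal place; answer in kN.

1) 0.85(226.6) - 0.8(83.7) + 0.5(3.2) = 127.3
2) 1.0(226.6) - 1.3(83.7) + 0.3(119.6) = 153.7
3) 0.9(226.6) - 0.7(83.7) + 0.75(3.2) = 147.8
4) 1.2(226.6) + 1.4(119.6) + 0.7(3.2) = 441.6
5) 1.3(226.6) + 1.7(3.2) + 0.5(119.6) = 359.8
Combination 1 gives the minimum: 127.3 kN.

127.3 kN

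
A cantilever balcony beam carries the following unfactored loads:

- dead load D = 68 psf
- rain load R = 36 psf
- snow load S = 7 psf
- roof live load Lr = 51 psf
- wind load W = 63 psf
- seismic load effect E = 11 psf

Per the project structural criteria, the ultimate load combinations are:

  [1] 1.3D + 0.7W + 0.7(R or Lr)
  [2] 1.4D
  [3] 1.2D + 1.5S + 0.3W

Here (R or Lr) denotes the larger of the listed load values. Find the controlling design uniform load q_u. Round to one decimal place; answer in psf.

168.2 psf

(R or Lr) → Lr = 51 psf.
[1] 1.3(68) + 0.7(63) + 0.7(51) = 88.4 + 44.1 + 35.7 = 168.2
[2] 1.4(68) = 95.2
[3] 1.2(68) + 1.5(7) + 0.3(63) = 81.6 + 10.5 + 18.9 = 111.0
The controlling combination is 1, giving 168.2 psf.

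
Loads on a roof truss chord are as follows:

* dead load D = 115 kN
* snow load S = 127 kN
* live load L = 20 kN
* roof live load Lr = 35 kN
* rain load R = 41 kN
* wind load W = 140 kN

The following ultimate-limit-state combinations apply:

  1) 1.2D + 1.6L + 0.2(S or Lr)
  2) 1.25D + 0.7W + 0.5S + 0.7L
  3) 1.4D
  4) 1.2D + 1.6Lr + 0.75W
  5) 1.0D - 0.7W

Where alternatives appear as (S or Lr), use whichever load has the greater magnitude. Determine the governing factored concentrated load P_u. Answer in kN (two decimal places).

319.25 kN

(S or Lr) → S = 127 kN.
1) 1.2(115) + 1.6(20) + 0.2(127) = 138.00 + 32.00 + 25.40 = 195.40
2) 1.25(115) + 0.7(140) + 0.5(127) + 0.7(20) = 143.75 + 98.00 + 63.50 + 14.00 = 319.25
3) 1.4(115) = 161.00
4) 1.2(115) + 1.6(35) + 0.75(140) = 138.00 + 56.00 + 105.00 = 299.00
5) 1.0(115) - 0.7(140) = 115.00 - 98.00 = 17.00
Combination 2 governs: P_u = 319.25 kN.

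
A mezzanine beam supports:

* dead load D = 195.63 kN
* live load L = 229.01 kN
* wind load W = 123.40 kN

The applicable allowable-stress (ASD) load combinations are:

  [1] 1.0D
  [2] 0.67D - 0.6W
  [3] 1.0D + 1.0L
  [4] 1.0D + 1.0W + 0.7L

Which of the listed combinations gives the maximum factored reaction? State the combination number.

Combination 4

[1] 1.0(195.63) = 195.63
[2] 0.67(195.63) - 0.6(123.40) = 131.07 - 74.04 = 57.03
[3] 1.0(195.63) + 1.0(229.01) = 195.63 + 229.01 = 424.64
[4] 1.0(195.63) + 1.0(123.40) + 0.7(229.01) = 195.63 + 123.40 + 160.31 = 479.34
The largest value is 479.34 kN from combination 4.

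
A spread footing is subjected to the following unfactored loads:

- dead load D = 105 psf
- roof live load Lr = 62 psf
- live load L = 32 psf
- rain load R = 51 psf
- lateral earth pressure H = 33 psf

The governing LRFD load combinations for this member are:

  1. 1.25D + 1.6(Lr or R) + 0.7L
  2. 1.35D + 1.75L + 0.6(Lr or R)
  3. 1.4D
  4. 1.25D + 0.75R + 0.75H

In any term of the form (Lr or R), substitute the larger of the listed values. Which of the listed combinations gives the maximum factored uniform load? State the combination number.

Combination 1

(Lr or R) → Lr = 62 psf.
1. 1.25(105) + 1.6(62) + 0.7(32) = 131.3 + 99.2 + 22.4 = 252.9
2. 1.35(105) + 1.75(32) + 0.6(62) = 141.8 + 56.0 + 37.2 = 235.0
3. 1.4(105) = 147.0
4. 1.25(105) + 0.75(51) + 0.75(33) = 194.3
The largest value is 252.9 psf from combination 1.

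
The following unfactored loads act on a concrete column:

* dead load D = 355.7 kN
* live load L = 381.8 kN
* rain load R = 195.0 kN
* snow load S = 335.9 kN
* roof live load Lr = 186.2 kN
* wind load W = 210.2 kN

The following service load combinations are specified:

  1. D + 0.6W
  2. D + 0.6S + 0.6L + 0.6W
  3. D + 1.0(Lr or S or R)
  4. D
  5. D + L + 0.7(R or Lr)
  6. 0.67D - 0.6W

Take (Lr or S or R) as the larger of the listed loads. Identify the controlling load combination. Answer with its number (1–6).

Combination 2

(Lr or S or R) → S = 335.9 kN; (R or Lr) → R = 195.0 kN.
1. 1.0(355.7) + 0.6(210.2) = 355.7 + 126.1 = 481.8
2. 1.0(355.7) + 0.6(335.9) + 0.6(381.8) + 0.6(210.2) = 355.7 + 201.5 + 229.1 + 126.1 = 912.4
3. 1.0(355.7) + 1.0(335.9) = 355.7 + 335.9 = 691.6
4. 1.0(355.7) = 355.7
5. 1.0(355.7) + 1.0(381.8) + 0.7(195.0) = 355.7 + 381.8 + 136.5 = 874.0
6. 0.67(355.7) - 0.6(210.2) = 238.3 - 126.1 = 112.2
The largest value is 912.4 kN from combination 2.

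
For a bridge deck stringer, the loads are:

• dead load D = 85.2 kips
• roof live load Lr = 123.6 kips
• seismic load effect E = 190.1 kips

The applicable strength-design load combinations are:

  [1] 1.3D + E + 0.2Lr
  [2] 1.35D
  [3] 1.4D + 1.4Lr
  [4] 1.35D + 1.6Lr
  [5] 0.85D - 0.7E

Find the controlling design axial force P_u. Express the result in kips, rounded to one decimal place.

325.6 kips

[1] 1.3(85.2) + 1.0(190.1) + 0.2(123.6) = 110.8 + 190.1 + 24.7 = 325.6
[2] 1.35(85.2) = 115.0
[3] 1.4(85.2) + 1.4(123.6) = 119.3 + 173.0 = 292.3
[4] 1.35(85.2) + 1.6(123.6) = 115.0 + 197.8 = 312.8
[5] 0.85(85.2) - 0.7(190.1) = 72.4 - 133.1 = -60.7
Combination 1 governs: P_u = 325.6 kips.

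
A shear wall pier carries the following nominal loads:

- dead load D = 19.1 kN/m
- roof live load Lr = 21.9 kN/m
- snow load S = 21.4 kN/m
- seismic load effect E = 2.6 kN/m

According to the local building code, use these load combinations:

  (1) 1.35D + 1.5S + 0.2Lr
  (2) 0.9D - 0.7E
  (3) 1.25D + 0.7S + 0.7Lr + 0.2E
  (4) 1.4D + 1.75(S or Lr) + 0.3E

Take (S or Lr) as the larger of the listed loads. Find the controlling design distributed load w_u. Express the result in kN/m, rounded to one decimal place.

65.8 kN/m

(S or Lr) → Lr = 21.9 kN/m.
(1) 1.35(19.1) + 1.5(21.4) + 0.2(21.9) = 25.8 + 32.1 + 4.4 = 62.3
(2) 0.9(19.1) - 0.7(2.6) = 17.2 - 1.8 = 15.4
(3) 1.25(19.1) + 0.7(21.4) + 0.7(21.9) + 0.2(2.6) = 23.9 + 15.0 + 15.3 + 0.5 = 54.7
(4) 1.4(19.1) + 1.75(21.9) + 0.3(2.6) = 26.7 + 38.3 + 0.8 = 65.8
Maximum is from combination 4.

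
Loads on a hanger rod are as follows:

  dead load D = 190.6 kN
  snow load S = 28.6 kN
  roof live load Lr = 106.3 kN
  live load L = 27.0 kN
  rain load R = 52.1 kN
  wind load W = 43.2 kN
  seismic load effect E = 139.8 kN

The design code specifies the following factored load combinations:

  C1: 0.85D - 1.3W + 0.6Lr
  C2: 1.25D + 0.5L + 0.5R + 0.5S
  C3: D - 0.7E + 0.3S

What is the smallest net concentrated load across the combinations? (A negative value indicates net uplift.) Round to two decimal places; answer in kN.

C1: 0.85(190.6) - 1.3(43.2) + 0.6(106.3) = 169.63
C2: 1.25(190.6) + 0.5(27.0) + 0.5(52.1) + 0.5(28.6) = 292.10
C3: 1.0(190.6) - 0.7(139.8) + 0.3(28.6) = 101.32
Combination 3 gives the minimum: 101.32 kN.

101.32 kN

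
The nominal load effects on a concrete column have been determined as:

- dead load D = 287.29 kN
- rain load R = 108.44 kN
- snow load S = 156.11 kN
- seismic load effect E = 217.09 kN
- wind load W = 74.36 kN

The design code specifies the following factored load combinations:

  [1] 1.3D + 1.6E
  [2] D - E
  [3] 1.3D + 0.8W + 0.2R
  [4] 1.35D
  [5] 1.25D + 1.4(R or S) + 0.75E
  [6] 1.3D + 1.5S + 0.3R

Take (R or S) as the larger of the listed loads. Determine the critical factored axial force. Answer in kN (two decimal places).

(R or S) → S = 156.11 kN.
[1] 1.3(287.29) + 1.6(217.09) = 373.48 + 347.34 = 720.82
[2] 1.0(287.29) - 1.0(217.09) = 287.29 - 217.09 = 70.20
[3] 1.3(287.29) + 0.8(74.36) + 0.2(108.44) = 454.65
[4] 1.35(287.29) = 387.84
[5] 1.25(287.29) + 1.4(156.11) + 0.75(217.09) = 359.11 + 218.55 + 162.82 = 740.48
[6] 1.3(287.29) + 1.5(156.11) + 0.3(108.44) = 640.17
Combination 5 governs: N_u = 740.48 kN.

740.48 kN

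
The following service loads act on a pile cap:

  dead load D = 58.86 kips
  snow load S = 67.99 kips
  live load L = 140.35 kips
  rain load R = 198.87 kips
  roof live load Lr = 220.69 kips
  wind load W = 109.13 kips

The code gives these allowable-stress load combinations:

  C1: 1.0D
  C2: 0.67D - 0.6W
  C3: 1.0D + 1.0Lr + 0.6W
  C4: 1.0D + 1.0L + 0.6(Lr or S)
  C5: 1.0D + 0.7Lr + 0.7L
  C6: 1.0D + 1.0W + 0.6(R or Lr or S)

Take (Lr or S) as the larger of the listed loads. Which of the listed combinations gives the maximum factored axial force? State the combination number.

(Lr or S) → Lr = 220.69 kips; (R or Lr or S) → Lr = 220.69 kips.
C1: 1.0(58.86) = 58.86
C2: 0.67(58.86) - 0.6(109.13) = -26.04
C3: 1.0(58.86) + 1.0(220.69) + 0.6(109.13) = 345.03
C4: 1.0(58.86) + 1.0(140.35) + 0.6(220.69) = 331.62
C5: 1.0(58.86) + 0.7(220.69) + 0.7(140.35) = 311.59
C6: 1.0(58.86) + 1.0(109.13) + 0.6(220.69) = 300.40
The largest value is 345.03 kips from combination 3.

Combination 3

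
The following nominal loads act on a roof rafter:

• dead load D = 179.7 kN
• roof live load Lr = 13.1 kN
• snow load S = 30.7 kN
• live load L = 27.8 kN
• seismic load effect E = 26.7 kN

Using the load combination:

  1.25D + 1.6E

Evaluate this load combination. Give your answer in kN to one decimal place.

1.25(179.7) + 1.6(26.7) = 267.3
V_u = 267.3 kN.

267.3 kN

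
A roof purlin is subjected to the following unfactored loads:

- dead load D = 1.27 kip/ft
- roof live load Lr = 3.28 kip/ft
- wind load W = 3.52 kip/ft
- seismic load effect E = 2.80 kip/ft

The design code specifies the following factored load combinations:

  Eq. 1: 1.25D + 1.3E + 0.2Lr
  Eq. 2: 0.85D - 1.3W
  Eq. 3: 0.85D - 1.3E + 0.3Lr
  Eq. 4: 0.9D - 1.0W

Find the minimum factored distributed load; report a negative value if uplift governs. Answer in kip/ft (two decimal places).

-3.50 kip/ft

Eq. 1: 1.25(1.27) + 1.3(2.80) + 0.2(3.28) = 5.88
Eq. 2: 0.85(1.27) - 1.3(3.52) = 1.08 - 4.58 = -3.50
Eq. 3: 0.85(1.27) - 1.3(2.80) + 0.3(3.28) = 1.08 - 3.64 + 0.98 = -1.58
Eq. 4: 0.9(1.27) - 1.0(3.52) = 1.14 - 3.52 = -2.38
Combination 2 gives the minimum: -3.50 kip/ft.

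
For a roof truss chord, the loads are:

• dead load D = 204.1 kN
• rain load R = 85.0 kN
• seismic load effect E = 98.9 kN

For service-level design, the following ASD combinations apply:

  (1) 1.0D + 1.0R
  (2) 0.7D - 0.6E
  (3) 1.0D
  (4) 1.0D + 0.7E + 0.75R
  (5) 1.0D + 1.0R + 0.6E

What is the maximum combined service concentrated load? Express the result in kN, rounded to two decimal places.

348.44 kN

(1) 1.0(204.1) + 1.0(85.0) = 204.10 + 85.00 = 289.10
(2) 0.7(204.1) - 0.6(98.9) = 142.87 - 59.34 = 83.53
(3) 1.0(204.1) = 204.10
(4) 1.0(204.1) + 0.7(98.9) + 0.75(85.0) = 204.10 + 69.23 + 63.75 = 337.08
(5) 1.0(204.1) + 1.0(85.0) + 0.6(98.9) = 204.10 + 85.00 + 59.34 = 348.44
The controlling combination is 5, giving 348.44 kN.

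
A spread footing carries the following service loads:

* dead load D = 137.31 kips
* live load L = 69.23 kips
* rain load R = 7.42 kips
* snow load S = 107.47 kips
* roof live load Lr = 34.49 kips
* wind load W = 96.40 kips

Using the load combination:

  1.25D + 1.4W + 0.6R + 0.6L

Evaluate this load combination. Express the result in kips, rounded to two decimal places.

352.59 kips

1.25(137.31) + 1.4(96.40) + 0.6(7.42) + 0.6(69.23) = 171.64 + 134.96 + 4.45 + 41.54 = 352.59
P_u = 352.59 kips.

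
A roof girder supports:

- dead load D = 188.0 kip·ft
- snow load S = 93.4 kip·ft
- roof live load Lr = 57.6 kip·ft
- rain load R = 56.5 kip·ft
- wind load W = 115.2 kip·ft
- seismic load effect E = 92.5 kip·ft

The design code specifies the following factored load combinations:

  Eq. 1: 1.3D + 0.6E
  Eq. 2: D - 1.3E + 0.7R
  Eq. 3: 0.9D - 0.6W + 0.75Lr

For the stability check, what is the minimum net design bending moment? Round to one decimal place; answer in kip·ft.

107.3 kip·ft

Eq. 1: 1.3(188.0) + 0.6(92.5) = 244.4 + 55.5 = 299.9
Eq. 2: 1.0(188.0) - 1.3(92.5) + 0.7(56.5) = 188.0 - 120.3 + 39.6 = 107.3
Eq. 3: 0.9(188.0) - 0.6(115.2) + 0.75(57.6) = 169.2 - 69.1 + 43.2 = 143.3
Combination 2 gives the minimum: 107.3 kip·ft.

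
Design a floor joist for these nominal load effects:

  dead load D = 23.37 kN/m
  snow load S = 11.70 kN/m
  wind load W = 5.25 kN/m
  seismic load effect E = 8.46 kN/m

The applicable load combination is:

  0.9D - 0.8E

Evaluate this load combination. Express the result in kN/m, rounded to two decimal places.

14.27 kN/m

0.9(23.37) - 0.8(8.46) = 14.27
w_u = 14.27 kN/m.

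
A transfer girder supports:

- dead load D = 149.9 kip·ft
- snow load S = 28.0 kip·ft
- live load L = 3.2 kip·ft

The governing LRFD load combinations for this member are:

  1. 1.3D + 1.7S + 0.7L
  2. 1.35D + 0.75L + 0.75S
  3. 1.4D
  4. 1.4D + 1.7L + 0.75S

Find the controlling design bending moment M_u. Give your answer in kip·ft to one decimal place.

244.7 kip·ft

1. 1.3(149.9) + 1.7(28.0) + 0.7(3.2) = 194.9 + 47.6 + 2.2 = 244.7
2. 1.35(149.9) + 0.75(3.2) + 0.75(28.0) = 202.4 + 2.4 + 21.0 = 225.8
3. 1.4(149.9) = 209.9
4. 1.4(149.9) + 1.7(3.2) + 0.75(28.0) = 209.9 + 5.4 + 21.0 = 236.3
The controlling combination is 1, giving 244.7 kip·ft.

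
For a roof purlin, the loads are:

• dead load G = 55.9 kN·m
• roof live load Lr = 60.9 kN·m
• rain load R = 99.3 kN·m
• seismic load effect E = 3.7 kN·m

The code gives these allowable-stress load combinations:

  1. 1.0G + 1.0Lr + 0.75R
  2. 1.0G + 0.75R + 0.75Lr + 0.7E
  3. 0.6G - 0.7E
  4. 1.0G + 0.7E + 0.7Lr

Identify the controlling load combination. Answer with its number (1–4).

1. 1.0(55.9) + 1.0(60.9) + 0.75(99.3) = 191.28
2. 1.0(55.9) + 0.75(99.3) + 0.75(60.9) + 0.7(3.7) = 178.64
3. 0.6(55.9) - 0.7(3.7) = 30.95
4. 1.0(55.9) + 0.7(3.7) + 0.7(60.9) = 101.12
The largest value is 191.28 kN·m from combination 1.

Combination 1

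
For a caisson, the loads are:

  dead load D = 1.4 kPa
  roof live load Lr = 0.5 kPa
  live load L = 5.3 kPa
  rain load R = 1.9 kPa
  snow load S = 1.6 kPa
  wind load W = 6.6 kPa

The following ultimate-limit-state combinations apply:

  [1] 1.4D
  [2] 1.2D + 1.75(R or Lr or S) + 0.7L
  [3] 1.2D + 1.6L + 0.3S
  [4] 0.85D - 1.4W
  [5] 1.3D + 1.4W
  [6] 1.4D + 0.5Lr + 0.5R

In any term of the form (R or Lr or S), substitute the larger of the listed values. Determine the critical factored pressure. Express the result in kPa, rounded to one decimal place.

(R or Lr or S) → R = 1.9 kPa.
[1] 1.4(1.4) = 2.0
[2] 1.2(1.4) + 1.75(1.9) + 0.7(5.3) = 8.7
[3] 1.2(1.4) + 1.6(5.3) + 0.3(1.6) = 10.6
[4] 0.85(1.4) - 1.4(6.6) = -8.1
[5] 1.3(1.4) + 1.4(6.6) = 11.1
[6] 1.4(1.4) + 0.5(0.5) + 0.5(1.9) = 3.2
The controlling combination is 5, giving 11.1 kPa.

11.1 kPa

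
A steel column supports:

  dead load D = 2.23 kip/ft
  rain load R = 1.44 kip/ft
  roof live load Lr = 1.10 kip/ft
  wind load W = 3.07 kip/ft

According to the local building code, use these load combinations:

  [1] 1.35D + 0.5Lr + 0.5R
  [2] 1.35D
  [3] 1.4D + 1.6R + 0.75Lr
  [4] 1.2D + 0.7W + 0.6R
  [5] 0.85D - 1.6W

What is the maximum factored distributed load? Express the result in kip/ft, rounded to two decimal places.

[1] 1.35(2.23) + 0.5(1.10) + 0.5(1.44) = 3.01 + 0.55 + 0.72 = 4.28
[2] 1.35(2.23) = 3.01
[3] 1.4(2.23) + 1.6(1.44) + 0.75(1.10) = 3.12 + 2.30 + 0.83 = 6.25
[4] 1.2(2.23) + 0.7(3.07) + 0.6(1.44) = 2.68 + 2.15 + 0.86 = 5.69
[5] 0.85(2.23) - 1.6(3.07) = -3.02
Combination 3 governs: w_u = 6.25 kip/ft.

6.25 kip/ft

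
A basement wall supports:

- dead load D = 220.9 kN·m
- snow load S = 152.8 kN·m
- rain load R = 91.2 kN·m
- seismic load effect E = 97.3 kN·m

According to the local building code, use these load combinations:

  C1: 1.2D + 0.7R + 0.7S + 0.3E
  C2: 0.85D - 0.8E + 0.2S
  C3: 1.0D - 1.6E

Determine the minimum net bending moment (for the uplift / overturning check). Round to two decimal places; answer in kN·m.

65.22 kN·m

C1: 1.2(220.9) + 0.7(91.2) + 0.7(152.8) + 0.3(97.3) = 265.08 + 63.84 + 106.96 + 29.19 = 465.07
C2: 0.85(220.9) - 0.8(97.3) + 0.2(152.8) = 187.77 - 77.84 + 30.56 = 140.49
C3: 1.0(220.9) - 1.6(97.3) = 220.90 - 155.68 = 65.22
Combination 3 gives the minimum: 65.22 kN·m.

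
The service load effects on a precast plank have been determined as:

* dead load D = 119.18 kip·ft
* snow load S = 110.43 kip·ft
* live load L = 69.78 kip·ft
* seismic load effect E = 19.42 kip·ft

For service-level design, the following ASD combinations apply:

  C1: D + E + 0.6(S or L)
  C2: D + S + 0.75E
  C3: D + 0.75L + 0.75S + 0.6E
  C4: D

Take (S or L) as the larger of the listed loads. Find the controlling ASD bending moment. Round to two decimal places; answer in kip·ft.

265.99 kip·ft

(S or L) → S = 110.43 kip·ft.
C1: 1.0(119.18) + 1.0(19.42) + 0.6(110.43) = 204.86
C2: 1.0(119.18) + 1.0(110.43) + 0.75(19.42) = 244.18
C3: 1.0(119.18) + 0.75(69.78) + 0.75(110.43) + 0.6(19.42) = 265.99
C4: 1.0(119.18) = 119.18
Combination 3 governs: M = 265.99 kip·ft.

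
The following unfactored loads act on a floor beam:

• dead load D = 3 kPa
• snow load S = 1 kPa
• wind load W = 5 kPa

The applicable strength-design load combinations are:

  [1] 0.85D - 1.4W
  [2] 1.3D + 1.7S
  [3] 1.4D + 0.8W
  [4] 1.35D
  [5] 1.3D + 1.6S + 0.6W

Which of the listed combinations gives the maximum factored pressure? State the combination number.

[1] 0.85(3) - 1.4(5) = -4.5
[2] 1.3(3) + 1.7(1) = 3.9 + 1.7 = 5.6
[3] 1.4(3) + 0.8(5) = 4.2 + 4.0 = 8.2
[4] 1.35(3) = 4.1
[5] 1.3(3) + 1.6(1) + 0.6(5) = 3.9 + 1.6 + 3.0 = 8.5
The largest value is 8.5 kPa from combination 5.

Combination 5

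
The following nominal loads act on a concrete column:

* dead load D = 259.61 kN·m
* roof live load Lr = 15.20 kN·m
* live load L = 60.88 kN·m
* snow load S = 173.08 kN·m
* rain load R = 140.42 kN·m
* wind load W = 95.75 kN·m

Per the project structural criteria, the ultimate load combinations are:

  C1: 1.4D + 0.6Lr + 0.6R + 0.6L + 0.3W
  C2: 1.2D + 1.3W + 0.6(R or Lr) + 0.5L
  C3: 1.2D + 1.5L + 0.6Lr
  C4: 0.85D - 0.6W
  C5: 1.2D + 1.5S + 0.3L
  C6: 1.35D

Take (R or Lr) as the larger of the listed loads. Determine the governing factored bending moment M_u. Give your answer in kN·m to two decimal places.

589.42 kN·m

(R or Lr) → R = 140.42 kN·m.
C1: 1.4(259.61) + 0.6(15.20) + 0.6(140.42) + 0.6(60.88) + 0.3(95.75) = 522.08
C2: 1.2(259.61) + 1.3(95.75) + 0.6(140.42) + 0.5(60.88) = 550.70
C3: 1.2(259.61) + 1.5(60.88) + 0.6(15.20) = 411.97
C4: 0.85(259.61) - 0.6(95.75) = 163.22
C5: 1.2(259.61) + 1.5(173.08) + 0.3(60.88) = 589.42
C6: 1.35(259.61) = 350.47
Combination 5 governs: M_u = 589.42 kN·m.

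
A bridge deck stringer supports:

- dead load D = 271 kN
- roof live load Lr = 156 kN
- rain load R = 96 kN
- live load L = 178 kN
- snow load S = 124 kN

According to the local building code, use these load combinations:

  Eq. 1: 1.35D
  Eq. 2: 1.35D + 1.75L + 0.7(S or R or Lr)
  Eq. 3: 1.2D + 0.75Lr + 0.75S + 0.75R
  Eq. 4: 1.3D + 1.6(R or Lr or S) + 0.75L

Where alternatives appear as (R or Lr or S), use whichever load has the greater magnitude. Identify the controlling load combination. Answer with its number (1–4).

Combination 2

(S or R or Lr) → Lr = 156 kN; (R or Lr or S) → Lr = 156 kN.
Eq. 1: 1.35(271) = 365.9
Eq. 2: 1.35(271) + 1.75(178) + 0.7(156) = 365.9 + 311.5 + 109.2 = 786.6
Eq. 3: 1.2(271) + 0.75(156) + 0.75(124) + 0.75(96) = 325.2 + 117.0 + 93.0 + 72.0 = 607.2
Eq. 4: 1.3(271) + 1.6(156) + 0.75(178) = 352.3 + 249.6 + 133.5 = 735.4
The largest value is 786.6 kN from combination 2.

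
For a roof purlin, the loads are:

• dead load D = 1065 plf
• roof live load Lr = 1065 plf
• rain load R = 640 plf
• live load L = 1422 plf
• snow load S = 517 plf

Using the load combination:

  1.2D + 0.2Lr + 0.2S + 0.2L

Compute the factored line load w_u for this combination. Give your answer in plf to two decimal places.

1.2(1065) + 0.2(1065) + 0.2(517) + 0.2(1422) = 1878.80
w_u = 1878.80 plf.

1878.80 plf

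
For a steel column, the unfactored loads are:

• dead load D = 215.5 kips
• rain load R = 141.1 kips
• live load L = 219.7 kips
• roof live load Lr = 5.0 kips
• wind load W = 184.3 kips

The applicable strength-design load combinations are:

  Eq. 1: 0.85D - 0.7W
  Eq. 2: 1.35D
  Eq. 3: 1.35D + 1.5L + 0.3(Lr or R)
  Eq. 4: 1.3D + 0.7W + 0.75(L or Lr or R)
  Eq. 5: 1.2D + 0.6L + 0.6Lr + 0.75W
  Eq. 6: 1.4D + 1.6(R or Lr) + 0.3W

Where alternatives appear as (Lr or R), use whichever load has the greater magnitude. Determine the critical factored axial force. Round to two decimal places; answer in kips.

662.81 kips

(Lr or R) → R = 141.1 kips; (L or Lr or R) → L = 219.7 kips; (R or Lr) → R = 141.1 kips.
Eq. 1: 0.85(215.5) - 0.7(184.3) = 183.18 - 129.01 = 54.17
Eq. 2: 1.35(215.5) = 290.93
Eq. 3: 1.35(215.5) + 1.5(219.7) + 0.3(141.1) = 290.93 + 329.55 + 42.33 = 662.81
Eq. 4: 1.3(215.5) + 0.7(184.3) + 0.75(219.7) = 280.15 + 129.01 + 164.78 = 573.94
Eq. 5: 1.2(215.5) + 0.6(219.7) + 0.6(5.0) + 0.75(184.3) = 258.60 + 131.82 + 3.00 + 138.23 = 531.65
Eq. 6: 1.4(215.5) + 1.6(141.1) + 0.3(184.3) = 301.70 + 225.76 + 55.29 = 582.75
Combination 3 governs: P_u = 662.81 kips.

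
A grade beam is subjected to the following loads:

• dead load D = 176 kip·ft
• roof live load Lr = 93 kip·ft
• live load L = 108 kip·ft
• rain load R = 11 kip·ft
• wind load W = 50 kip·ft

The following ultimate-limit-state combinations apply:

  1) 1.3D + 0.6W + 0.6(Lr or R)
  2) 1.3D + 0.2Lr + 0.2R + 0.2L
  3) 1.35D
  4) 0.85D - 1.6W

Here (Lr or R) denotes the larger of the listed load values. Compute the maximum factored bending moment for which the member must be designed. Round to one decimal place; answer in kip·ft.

(Lr or R) → Lr = 93 kip·ft.
1) 1.3(176) + 0.6(50) + 0.6(93) = 228.8 + 30.0 + 55.8 = 314.6
2) 1.3(176) + 0.2(93) + 0.2(11) + 0.2(108) = 228.8 + 18.6 + 2.2 + 21.6 = 271.2
3) 1.35(176) = 237.6
4) 0.85(176) - 1.6(50) = 149.6 - 80.0 = 69.6
Combination 1 governs: M_u = 314.6 kip·ft.

314.6 kip·ft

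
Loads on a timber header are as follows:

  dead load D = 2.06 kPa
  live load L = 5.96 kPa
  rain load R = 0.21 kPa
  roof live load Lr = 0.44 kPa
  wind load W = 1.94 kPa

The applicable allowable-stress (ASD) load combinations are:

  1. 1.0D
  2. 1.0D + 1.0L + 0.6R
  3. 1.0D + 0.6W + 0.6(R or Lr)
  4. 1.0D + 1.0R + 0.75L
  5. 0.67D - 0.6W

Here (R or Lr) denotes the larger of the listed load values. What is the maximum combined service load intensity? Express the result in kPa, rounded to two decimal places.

8.15 kPa

(R or Lr) → Lr = 0.44 kPa.
1. 1.0(2.06) = 2.06
2. 1.0(2.06) + 1.0(5.96) + 0.6(0.21) = 2.06 + 5.96 + 0.13 = 8.15
3. 1.0(2.06) + 0.6(1.94) + 0.6(0.44) = 3.49
4. 1.0(2.06) + 1.0(0.21) + 0.75(5.96) = 2.06 + 0.21 + 4.47 = 6.74
5. 0.67(2.06) - 0.6(1.94) = 1.38 - 1.16 = 0.22
Combination 2 governs: q = 8.15 kPa.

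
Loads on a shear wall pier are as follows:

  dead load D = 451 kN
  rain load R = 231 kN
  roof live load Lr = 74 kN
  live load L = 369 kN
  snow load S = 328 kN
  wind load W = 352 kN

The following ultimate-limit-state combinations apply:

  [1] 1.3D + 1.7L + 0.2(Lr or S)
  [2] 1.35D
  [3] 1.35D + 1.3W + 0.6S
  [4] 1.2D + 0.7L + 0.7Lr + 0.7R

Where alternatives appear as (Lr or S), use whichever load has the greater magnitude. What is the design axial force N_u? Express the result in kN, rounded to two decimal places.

1279.20 kN

(Lr or S) → S = 328 kN.
[1] 1.3(451) + 1.7(369) + 0.2(328) = 586.30 + 627.30 + 65.60 = 1279.20
[2] 1.35(451) = 608.85
[3] 1.35(451) + 1.3(352) + 0.6(328) = 608.85 + 457.60 + 196.80 = 1263.25
[4] 1.2(451) + 0.7(369) + 0.7(74) + 0.7(231) = 541.20 + 258.30 + 51.80 + 161.70 = 1013.00
Combination 1 governs: N_u = 1279.20 kN.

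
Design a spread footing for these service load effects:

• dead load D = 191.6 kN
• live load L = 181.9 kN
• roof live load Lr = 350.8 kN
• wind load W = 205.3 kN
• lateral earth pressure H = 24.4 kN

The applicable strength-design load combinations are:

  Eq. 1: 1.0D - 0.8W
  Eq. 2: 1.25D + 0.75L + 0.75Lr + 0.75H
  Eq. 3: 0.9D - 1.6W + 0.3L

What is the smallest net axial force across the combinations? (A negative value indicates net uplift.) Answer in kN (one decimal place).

Eq. 1: 1.0(191.6) - 0.8(205.3) = 191.6 - 164.2 = 27.4
Eq. 2: 1.25(191.6) + 0.75(181.9) + 0.75(350.8) + 0.75(24.4) = 239.5 + 136.4 + 263.1 + 18.3 = 657.3
Eq. 3: 0.9(191.6) - 1.6(205.3) + 0.3(181.9) = 172.4 - 328.5 + 54.6 = -101.5
Combination 3 gives the minimum: -101.5 kN.

-101.5 kN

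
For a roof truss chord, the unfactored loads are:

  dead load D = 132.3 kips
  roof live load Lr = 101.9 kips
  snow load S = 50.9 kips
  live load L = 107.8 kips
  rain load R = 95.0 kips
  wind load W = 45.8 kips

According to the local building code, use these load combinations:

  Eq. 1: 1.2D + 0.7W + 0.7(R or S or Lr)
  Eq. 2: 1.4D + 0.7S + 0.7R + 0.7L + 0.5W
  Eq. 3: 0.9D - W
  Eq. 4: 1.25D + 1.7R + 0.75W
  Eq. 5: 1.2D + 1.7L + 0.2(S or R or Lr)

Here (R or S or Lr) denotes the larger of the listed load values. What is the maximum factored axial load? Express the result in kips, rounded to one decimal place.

385.7 kips

(R or S or Lr) → Lr = 101.9 kips; (S or R or Lr) → Lr = 101.9 kips.
Eq. 1: 1.2(132.3) + 0.7(45.8) + 0.7(101.9) = 262.2
Eq. 2: 1.4(132.3) + 0.7(50.9) + 0.7(95.0) + 0.7(107.8) + 0.5(45.8) = 385.7
Eq. 3: 0.9(132.3) - 1.0(45.8) = 73.3
Eq. 4: 1.25(132.3) + 1.7(95.0) + 0.75(45.8) = 361.2
Eq. 5: 1.2(132.3) + 1.7(107.8) + 0.2(101.9) = 362.4
The controlling combination is 2, giving 385.7 kips.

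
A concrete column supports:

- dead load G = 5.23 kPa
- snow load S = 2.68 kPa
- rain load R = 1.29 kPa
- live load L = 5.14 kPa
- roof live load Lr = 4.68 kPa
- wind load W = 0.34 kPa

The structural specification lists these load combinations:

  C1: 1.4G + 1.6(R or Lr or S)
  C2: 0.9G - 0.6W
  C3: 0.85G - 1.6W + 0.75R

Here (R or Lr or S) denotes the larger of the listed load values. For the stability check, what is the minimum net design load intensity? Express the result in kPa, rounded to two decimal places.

4.50 kPa

(R or Lr or S) → Lr = 4.68 kPa.
C1: 1.4(5.23) + 1.6(4.68) = 14.81
C2: 0.9(5.23) - 0.6(0.34) = 4.50
C3: 0.85(5.23) - 1.6(0.34) + 0.75(1.29) = 4.87
Combination 2 gives the minimum: 4.50 kPa.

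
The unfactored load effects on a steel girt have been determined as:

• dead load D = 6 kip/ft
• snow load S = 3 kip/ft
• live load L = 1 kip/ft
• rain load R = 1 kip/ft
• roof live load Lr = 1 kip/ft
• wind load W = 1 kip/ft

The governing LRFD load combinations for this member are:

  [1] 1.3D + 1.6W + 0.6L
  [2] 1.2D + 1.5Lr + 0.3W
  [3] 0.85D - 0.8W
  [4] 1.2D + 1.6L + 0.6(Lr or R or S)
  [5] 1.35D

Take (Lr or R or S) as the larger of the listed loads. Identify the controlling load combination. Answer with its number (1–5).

(Lr or R or S) → S = 3 kip/ft.
[1] 1.3(6) + 1.6(1) + 0.6(1) = 10.00
[2] 1.2(6) + 1.5(1) + 0.3(1) = 9.00
[3] 0.85(6) - 0.8(1) = 4.30
[4] 1.2(6) + 1.6(1) + 0.6(3) = 10.60
[5] 1.35(6) = 8.10
The largest value is 10.60 kip/ft from combination 4.

Combination 4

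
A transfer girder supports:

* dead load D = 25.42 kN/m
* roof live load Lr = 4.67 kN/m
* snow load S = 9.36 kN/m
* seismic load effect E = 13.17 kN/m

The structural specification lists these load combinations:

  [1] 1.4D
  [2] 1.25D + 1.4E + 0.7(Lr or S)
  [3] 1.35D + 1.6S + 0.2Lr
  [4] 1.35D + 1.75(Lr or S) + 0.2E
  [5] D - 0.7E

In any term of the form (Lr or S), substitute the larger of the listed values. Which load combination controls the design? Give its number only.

Combination 2

(Lr or S) → S = 9.36 kN/m.
[1] 1.4(25.42) = 35.59
[2] 1.25(25.42) + 1.4(13.17) + 0.7(9.36) = 31.78 + 18.44 + 6.55 = 56.77
[3] 1.35(25.42) + 1.6(9.36) + 0.2(4.67) = 34.32 + 14.98 + 0.93 = 50.23
[4] 1.35(25.42) + 1.75(9.36) + 0.2(13.17) = 34.32 + 16.38 + 2.63 = 53.33
[5] 1.0(25.42) - 0.7(13.17) = 25.42 - 9.22 = 16.20
The largest value is 56.77 kN/m from combination 2.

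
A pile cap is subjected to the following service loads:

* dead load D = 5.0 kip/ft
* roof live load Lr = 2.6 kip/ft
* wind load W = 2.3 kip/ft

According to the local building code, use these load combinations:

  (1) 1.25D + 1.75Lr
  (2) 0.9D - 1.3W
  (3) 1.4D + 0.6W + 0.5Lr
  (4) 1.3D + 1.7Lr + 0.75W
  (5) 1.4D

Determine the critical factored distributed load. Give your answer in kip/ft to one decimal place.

(1) 1.25(5.0) + 1.75(2.6) = 10.8
(2) 0.9(5.0) - 1.3(2.3) = 1.5
(3) 1.4(5.0) + 0.6(2.3) + 0.5(2.6) = 9.7
(4) 1.3(5.0) + 1.7(2.6) + 0.75(2.3) = 12.6
(5) 1.4(5.0) = 7.0
The controlling combination is 4, giving 12.6 kip/ft.

12.6 kip/ft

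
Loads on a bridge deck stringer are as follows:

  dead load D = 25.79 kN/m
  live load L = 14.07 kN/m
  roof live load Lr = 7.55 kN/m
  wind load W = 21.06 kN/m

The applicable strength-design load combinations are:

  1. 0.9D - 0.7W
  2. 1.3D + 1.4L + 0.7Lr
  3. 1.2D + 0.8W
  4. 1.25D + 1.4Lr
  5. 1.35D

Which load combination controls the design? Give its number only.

Combination 2

1. 0.9(25.79) - 0.7(21.06) = 23.21 - 14.74 = 8.47
2. 1.3(25.79) + 1.4(14.07) + 0.7(7.55) = 58.51
3. 1.2(25.79) + 0.8(21.06) = 30.95 + 16.85 = 47.80
4. 1.25(25.79) + 1.4(7.55) = 32.24 + 10.57 = 42.81
5. 1.35(25.79) = 34.82
The largest value is 58.51 kN/m from combination 2.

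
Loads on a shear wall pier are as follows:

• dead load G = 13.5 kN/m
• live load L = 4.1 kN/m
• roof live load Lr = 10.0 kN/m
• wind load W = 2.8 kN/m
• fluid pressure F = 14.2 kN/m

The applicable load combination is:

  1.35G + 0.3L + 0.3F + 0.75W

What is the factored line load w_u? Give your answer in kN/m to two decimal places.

1.35(13.5) + 0.3(4.1) + 0.3(14.2) + 0.75(2.8) = 25.82
w_u = 25.82 kN/m.

25.82 kN/m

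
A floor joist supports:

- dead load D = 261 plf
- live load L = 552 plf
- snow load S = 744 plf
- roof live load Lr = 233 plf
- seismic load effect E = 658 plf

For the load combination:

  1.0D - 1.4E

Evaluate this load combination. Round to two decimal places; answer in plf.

-660.20 plf

1.0(261) - 1.4(658) = 261.00 - 921.20 = -660.20
w_u = -660.20 plf.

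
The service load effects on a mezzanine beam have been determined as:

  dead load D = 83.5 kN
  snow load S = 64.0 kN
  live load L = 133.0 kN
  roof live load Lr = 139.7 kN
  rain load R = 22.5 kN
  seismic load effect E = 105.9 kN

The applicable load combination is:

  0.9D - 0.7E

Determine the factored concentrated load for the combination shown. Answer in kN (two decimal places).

1.02 kN

0.9(83.5) - 0.7(105.9) = 75.15 - 74.13 = 1.02
P_u = 1.02 kN.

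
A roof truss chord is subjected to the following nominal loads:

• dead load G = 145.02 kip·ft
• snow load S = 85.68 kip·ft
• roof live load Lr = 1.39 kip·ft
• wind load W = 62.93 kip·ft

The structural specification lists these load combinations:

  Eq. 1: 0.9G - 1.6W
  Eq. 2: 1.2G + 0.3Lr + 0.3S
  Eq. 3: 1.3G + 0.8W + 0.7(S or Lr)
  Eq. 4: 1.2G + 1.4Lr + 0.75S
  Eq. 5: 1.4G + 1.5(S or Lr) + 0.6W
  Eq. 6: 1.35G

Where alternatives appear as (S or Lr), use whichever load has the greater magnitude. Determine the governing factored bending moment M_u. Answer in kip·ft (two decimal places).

369.31 kip·ft

(S or Lr) → S = 85.68 kip·ft.
Eq. 1: 0.9(145.02) - 1.6(62.93) = 130.52 - 100.69 = 29.83
Eq. 2: 1.2(145.02) + 0.3(1.39) + 0.3(85.68) = 200.15
Eq. 3: 1.3(145.02) + 0.8(62.93) + 0.7(85.68) = 188.53 + 50.34 + 59.98 = 298.85
Eq. 4: 1.2(145.02) + 1.4(1.39) + 0.75(85.68) = 174.02 + 1.95 + 64.26 = 240.23
Eq. 5: 1.4(145.02) + 1.5(85.68) + 0.6(62.93) = 203.03 + 128.52 + 37.76 = 369.31
Eq. 6: 1.35(145.02) = 195.78
Maximum is from combination 5.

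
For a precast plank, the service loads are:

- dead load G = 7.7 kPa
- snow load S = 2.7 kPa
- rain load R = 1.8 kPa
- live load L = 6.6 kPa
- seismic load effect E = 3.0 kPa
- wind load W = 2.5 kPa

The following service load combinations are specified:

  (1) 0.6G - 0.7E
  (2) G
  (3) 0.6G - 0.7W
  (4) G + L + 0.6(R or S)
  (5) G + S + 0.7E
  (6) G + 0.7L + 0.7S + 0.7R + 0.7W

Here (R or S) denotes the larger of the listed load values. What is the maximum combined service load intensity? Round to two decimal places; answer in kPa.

(R or S) → S = 2.7 kPa.
(1) 0.6(7.7) - 0.7(3.0) = 4.62 - 2.10 = 2.52
(2) 1.0(7.7) = 7.70
(3) 0.6(7.7) - 0.7(2.5) = 4.62 - 1.75 = 2.87
(4) 1.0(7.7) + 1.0(6.6) + 0.6(2.7) = 7.70 + 6.60 + 1.62 = 15.92
(5) 1.0(7.7) + 1.0(2.7) + 0.7(3.0) = 7.70 + 2.70 + 2.10 = 12.50
(6) 1.0(7.7) + 0.7(6.6) + 0.7(2.7) + 0.7(1.8) + 0.7(2.5) = 7.70 + 4.62 + 1.89 + 1.26 + 1.75 = 17.22
Maximum is from combination 6.

17.22 kPa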